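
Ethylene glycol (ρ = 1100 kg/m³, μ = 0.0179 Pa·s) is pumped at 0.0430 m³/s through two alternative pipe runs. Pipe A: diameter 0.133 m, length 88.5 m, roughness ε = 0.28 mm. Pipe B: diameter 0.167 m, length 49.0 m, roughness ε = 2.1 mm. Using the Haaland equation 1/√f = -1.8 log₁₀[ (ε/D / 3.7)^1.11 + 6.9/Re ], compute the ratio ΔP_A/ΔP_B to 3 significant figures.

Pipe A: V = Q/A = 0.043/0.01389 = 3.095 m/s; Re = 2.53e+04; ε/D = 0.00211; Haaland → f = 0.02866; ΔP_A = f(L/D)(ρV²/2) = 1.005e+05 Pa.
Pipe B: V = Q/A = 0.043/0.0219 = 1.963 m/s; Re = 2.015e+04; ε/D = 0.0126; Haaland → f = 0.04345; ΔP_B = f(L/D)(ρV²/2) = 2.702e+04 Pa.
ΔP_A/ΔP_B = 1.005e+05/2.702e+04 = 3.72.

ΔP_A/ΔP_B ≈ 3.72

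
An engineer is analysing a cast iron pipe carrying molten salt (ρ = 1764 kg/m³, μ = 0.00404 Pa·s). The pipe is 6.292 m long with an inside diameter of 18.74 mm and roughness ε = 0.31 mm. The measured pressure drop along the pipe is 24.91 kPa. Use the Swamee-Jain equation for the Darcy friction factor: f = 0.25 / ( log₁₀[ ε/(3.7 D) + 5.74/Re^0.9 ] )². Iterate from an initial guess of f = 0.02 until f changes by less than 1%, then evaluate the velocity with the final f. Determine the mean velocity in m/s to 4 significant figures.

V ≈ 1.296 m/s

Rearranging Darcy-Weisbach: V = √(2·ΔP·D/(f·L·ρ)). With ε/D = 0.00031/0.01874 = 0.0165, iterate starting from f = 0.02:
  f = 0.02 → V = √(2·2.491e+04·0.01874/(0.02·6.292·1764)) = 2.051 m/s; Re = ρVD/μ = 1.678e+04; f → 0.04853
  f = 0.04853 → V = 1.316 m/s; Re = 1.077e+04; f → 0.05004
  f = 0.05004 → V = 1.297 m/s; Re = 1.061e+04; f → 0.0501
Converged (Δf/f < 1%). With the final f = 0.0501: V = √(2·2.491e+04·0.01874/(0.0501·6.292·1764)) = 1.296 m/s.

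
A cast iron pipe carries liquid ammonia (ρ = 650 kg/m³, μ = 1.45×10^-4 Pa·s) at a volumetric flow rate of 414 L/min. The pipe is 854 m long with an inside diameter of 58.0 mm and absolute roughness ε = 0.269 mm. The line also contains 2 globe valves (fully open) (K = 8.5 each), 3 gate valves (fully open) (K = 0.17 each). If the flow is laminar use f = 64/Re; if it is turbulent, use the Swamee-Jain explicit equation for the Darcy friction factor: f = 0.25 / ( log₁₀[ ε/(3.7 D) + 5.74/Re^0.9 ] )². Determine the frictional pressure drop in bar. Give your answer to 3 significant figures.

ΔP ≈ 10.2 bar

Q = 414 L/min = 414/60000 = 0.0069 m³/s.
Cross-sectional area A = πD²/4 = π(0.058)²/4 = 0.002642 m²; mean velocity V = Q/A = 0.0069/0.002642 = 2.612 m/s.
Reynolds number Re = ρVD/μ = 650 · 2.612 · 0.058 / 0.000145 = 6.79e+05.
Re > 4000 → turbulent. Relative roughness ε/D = 0.000269/0.058 = 0.00464. Swamee-Jain: f = 0.25/(log₁₀[0.00464/3.7 + 5.74/6.79e+05^0.9])² = 0.25/(log₁₀[0.00125 + 3.24e-05])² = 0.25/(-2.891)² = 0.02992.
Total minor-loss coefficient ΣK = 2·8.5 + 3·0.17 = 17.5.
ΔP = [f·L/D + ΣK]·(ρV²/2) = [0.02992·854/0.058 + 17.5]·(650·2.612²/2) = [440.5 + 17.5]·2217 = 1.015e+06 Pa.
ΔP = 1.015e+06 Pa = 10.2 bar.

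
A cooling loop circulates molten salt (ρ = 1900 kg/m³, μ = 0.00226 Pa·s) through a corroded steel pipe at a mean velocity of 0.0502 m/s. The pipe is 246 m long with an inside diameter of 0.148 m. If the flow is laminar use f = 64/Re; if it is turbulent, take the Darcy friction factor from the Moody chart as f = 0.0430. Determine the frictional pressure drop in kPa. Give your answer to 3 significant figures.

Reynolds number Re = ρVD/μ = 1900 · 0.0502 · 0.148 / 0.00226 = 6246.
Re > 4000 → turbulent; use the Moody-chart value f = 0.0430.
Darcy-Weisbach: ΔP = f(L/D)(ρV²/2) = 0.043·(246/0.148)·(1900·0.0502²/2) = 0.043·1662·2.394 = 171.1 Pa.
ΔP = 171.1 Pa = 0.171 kPa.

ΔP ≈ 0.171 kPa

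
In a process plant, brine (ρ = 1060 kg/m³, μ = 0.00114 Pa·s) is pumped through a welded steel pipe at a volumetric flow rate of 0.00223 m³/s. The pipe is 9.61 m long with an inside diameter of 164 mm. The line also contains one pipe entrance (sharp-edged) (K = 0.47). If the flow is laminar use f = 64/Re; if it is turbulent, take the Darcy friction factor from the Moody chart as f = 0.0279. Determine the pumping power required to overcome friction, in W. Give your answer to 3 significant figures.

Cross-sectional area A = πD²/4 = π(0.164)²/4 = 0.02112 m²; mean velocity V = Q/A = 0.00223/0.02112 = 0.1056 m/s.
Reynolds number Re = ρVD/μ = 1060 · 0.1056 · 0.164 / 0.00114 = 1.61e+04.
Re > 4000 → turbulent; use the Moody-chart value f = 0.0279.
Total minor-loss coefficient ΣK = 1·0.47 = 0.47.
ΔP = [f·L/D + ΣK]·(ρV²/2) = [0.0279·9.61/0.164 + 0.47]·(1060·0.1056²/2) = [1.635 + 0.47]·5.907 = 12.43 Pa.
Pumping power P = QΔP = 0.00223·12.43 = 0.02772 W = 0.0277 W.

P ≈ 0.0277 W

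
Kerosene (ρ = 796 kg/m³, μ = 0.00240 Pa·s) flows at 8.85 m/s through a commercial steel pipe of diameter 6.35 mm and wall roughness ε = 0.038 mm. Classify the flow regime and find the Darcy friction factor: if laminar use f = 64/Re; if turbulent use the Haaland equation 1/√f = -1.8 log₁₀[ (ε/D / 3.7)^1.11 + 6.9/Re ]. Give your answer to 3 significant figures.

f ≈ 0.0359

Re = ρVD/μ = 796·8.85·0.00635/0.0024 = 1.864e+04.
Re > 4000 → turbulent. ε/D = 3.8e-05/0.00635 = 0.00598; Haaland: 1/√f = -1.8 log₁₀[0.000798 + 0.00037] = 5.279, so f = 0.03589.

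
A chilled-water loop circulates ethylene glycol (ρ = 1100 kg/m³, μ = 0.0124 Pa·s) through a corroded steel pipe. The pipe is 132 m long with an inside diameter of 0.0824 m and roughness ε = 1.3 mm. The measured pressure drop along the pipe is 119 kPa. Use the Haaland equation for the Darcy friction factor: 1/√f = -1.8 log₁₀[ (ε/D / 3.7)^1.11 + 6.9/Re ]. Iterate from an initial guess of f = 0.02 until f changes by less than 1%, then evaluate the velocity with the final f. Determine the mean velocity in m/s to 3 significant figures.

V ≈ 1.68 m/s

Rearranging Darcy-Weisbach: V = √(2·ΔP·D/(f·L·ρ)). With ε/D = 0.0013/0.0824 = 0.0158, iterate starting from f = 0.02:
  f = 0.02 → V = √(2·1.19e+05·0.0824/(0.02·132·1100)) = 2.599 m/s; Re = ρVD/μ = 1.9e+04; f → 0.04679
  f = 0.04679 → V = 1.699 m/s; Re = 1.242e+04; f → 0.0479
  f = 0.0479 → V = 1.679 m/s; Re = 1.227e+04; f → 0.04794
Converged (Δf/f < 1%). With the final f = 0.04794: V = √(2·1.19e+05·0.0824/(0.04794·132·1100)) = 1.679 m/s.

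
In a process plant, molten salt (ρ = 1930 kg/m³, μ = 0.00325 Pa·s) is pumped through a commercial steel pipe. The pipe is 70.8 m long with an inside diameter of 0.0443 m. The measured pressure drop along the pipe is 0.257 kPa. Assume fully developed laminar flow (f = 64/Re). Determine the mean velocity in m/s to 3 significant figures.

For laminar flow, f = 64/Re with Re = ρVD/μ, so Darcy-Weisbach reduces to ΔP = 32μLV/D². Solving for V: V = ΔP·D²/(32μL) = 257·(0.0443)²/(32·0.00325·70.8) = 0.0685 m/s.
Check: Re = ρVD/μ = 1930·0.0685·0.0443/0.00325 = 1802 < 2300, so the laminar assumption holds.

V ≈ 0.0685 m/s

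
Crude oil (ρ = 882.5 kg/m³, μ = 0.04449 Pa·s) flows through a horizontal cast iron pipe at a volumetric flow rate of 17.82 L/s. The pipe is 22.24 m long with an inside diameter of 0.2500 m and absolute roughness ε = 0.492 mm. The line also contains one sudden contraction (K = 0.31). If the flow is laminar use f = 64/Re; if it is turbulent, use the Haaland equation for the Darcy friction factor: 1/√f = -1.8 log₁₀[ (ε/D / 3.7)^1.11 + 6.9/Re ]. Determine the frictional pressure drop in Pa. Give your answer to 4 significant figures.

ΔP ≈ 201.9 Pa

Q = 17.82 L/s = 17.82/1000 = 0.01782 m³/s.
Cross-sectional area A = πD²/4 = π(0.25)²/4 = 0.04909 m²; mean velocity V = Q/A = 0.01782/0.04909 = 0.363 m/s.
Reynolds number Re = ρVD/μ = 882.5 · 0.363 · 0.25 / 0.0445 = 1800.
Re < 2300 → laminar flow, so f = 64/Re = 64/1800 = 0.03555 (the turbulent correlation is not needed).
Total minor-loss coefficient ΣK = 1·0.31 = 0.31.
ΔP = [f·L/D + ΣK]·(ρV²/2) = [0.03555·22.24/0.25 + 0.31]·(882.5·0.363²/2) = [3.163 + 0.31]·58.15 = 201.9 Pa.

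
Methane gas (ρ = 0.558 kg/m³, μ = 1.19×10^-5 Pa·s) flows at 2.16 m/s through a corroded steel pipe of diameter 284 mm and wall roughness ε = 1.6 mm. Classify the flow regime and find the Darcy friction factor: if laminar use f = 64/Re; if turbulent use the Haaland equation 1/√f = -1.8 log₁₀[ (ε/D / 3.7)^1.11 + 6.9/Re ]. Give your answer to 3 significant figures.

Re = ρVD/μ = 0.558·2.16·0.284/1.19e-05 = 2.876e+04.
Re > 4000 → turbulent. ε/D = 0.0016/0.284 = 0.00563; Haaland: 1/√f = -1.8 log₁₀[0.000746 + 0.00024] = 5.411, so f = 0.03415.

f ≈ 0.0342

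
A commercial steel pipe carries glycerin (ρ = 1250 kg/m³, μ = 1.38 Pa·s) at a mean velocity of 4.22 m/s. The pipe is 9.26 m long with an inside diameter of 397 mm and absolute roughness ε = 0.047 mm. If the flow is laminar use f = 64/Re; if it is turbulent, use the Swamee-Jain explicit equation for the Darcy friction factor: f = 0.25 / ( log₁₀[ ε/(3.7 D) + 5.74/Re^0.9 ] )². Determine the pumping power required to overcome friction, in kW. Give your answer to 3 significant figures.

Reynolds number Re = ρVD/μ = 1250 · 4.22 · 0.397 / 1.38 = 1518.
Re < 2300 → laminar flow, so f = 64/Re = 64/1518 = 0.04217 (the turbulent correlation is not needed).
Darcy-Weisbach: ΔP = f(L/D)(ρV²/2) = 0.04217·(9.26/0.397)·(1250·4.22²/2) = 0.04217·23.32·1.113e+04 = 1.095e+04 Pa.
Q = V·A = 4.22·0.1238 = 0.5224 m³/s.
Pumping power P = QΔP = 0.5224·1.095e+04 = 5719 W = 5.72 kW.

P ≈ 5.72 kW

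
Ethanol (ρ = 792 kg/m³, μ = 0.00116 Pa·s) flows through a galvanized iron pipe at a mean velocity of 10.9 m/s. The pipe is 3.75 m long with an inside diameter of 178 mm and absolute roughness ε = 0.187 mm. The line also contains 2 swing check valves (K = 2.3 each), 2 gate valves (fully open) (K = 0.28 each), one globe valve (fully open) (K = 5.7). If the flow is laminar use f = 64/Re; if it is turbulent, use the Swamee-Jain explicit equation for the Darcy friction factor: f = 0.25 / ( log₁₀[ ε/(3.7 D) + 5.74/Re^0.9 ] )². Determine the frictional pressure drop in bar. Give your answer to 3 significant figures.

ΔP ≈ 5.31 bar

Reynolds number Re = ρVD/μ = 792 · 10.9 · 0.178 / 0.00116 = 1.325e+06.
Re > 4000 → turbulent. Relative roughness ε/D = 0.000187/0.178 = 0.00105. Swamee-Jain: f = 0.25/(log₁₀[0.00105/3.7 + 5.74/1.325e+06^0.9])² = 0.25/(log₁₀[0.000284 + 1.77e-05])² = 0.25/(-3.52)² = 0.02017.
Total minor-loss coefficient ΣK = 2·2.3 + 2·0.28 + 1·5.7 = 10.9.
ΔP = [f·L/D + ΣK]·(ρV²/2) = [0.02017·3.75/0.178 + 10.9]·(792·10.9²/2) = [0.425 + 10.9]·4.705e+04 = 5.309e+05 Pa.
ΔP = 5.309e+05 Pa = 5.31 bar.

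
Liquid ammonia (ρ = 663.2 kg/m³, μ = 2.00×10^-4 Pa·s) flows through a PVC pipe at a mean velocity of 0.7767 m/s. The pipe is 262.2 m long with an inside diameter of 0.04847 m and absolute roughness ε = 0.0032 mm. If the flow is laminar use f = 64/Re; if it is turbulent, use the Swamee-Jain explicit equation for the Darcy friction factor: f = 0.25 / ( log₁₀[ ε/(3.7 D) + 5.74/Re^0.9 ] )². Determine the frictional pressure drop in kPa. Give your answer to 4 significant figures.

ΔP ≈ 18.95 kPa

Reynolds number Re = ρVD/μ = 663.2 · 0.7767 · 0.04847 / 0.0002 = 1.248e+05.
Re > 4000 → turbulent. Relative roughness ε/D = 3.2e-06/0.04847 = 6.6e-05. Swamee-Jain: f = 0.25/(log₁₀[6.6e-05/3.7 + 5.74/1.248e+05^0.9])² = 0.25/(log₁₀[1.78e-05 + 0.000149])² = 0.25/(-3.779)² = 0.01751.
Darcy-Weisbach: ΔP = f(L/D)(ρV²/2) = 0.01751·(262.2/0.04847)·(663.2·0.7767²/2) = 0.01751·5410·200 = 1.895e+04 Pa.
ΔP = 1.895e+04 Pa = 18.95 kPa.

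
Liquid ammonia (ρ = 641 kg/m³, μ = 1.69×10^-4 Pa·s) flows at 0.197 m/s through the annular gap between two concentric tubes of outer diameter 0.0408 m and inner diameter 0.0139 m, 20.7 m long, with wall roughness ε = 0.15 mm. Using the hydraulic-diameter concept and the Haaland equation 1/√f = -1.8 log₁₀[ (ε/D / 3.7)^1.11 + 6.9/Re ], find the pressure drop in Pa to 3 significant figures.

Hydraulic diameter D_h = 4A/P = D_o - D_i = 0.0408 - 0.0139 = 0.0269 m.
Re = ρVD_h/μ = 641·0.197·0.0269/0.000169 = 2.01e+04.
ε/D_h = 0.00015/0.0269 = 0.00558; Haaland gives 1/√f = -1.8 log₁₀[0.000737+0.000343] = 5.339, so f = 0.03508.
ΔP = f(L/D_h)(ρV²/2) = 0.03508·20.7/0.0269·12.44 = 335.7 Pa.

ΔP ≈ 336 Pa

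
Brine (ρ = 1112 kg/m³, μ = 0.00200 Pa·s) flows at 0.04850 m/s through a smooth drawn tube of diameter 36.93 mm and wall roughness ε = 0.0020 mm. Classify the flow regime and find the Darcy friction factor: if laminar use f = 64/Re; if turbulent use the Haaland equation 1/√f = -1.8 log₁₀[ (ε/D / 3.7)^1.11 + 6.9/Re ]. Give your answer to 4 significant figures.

Re = ρVD/μ = 1112·0.0485·0.03693/0.002 = 995.9.
Re < 2300 → laminar, so f = 64/Re = 0.06427 (roughness is irrelevant in laminar flow).

f ≈ 0.06427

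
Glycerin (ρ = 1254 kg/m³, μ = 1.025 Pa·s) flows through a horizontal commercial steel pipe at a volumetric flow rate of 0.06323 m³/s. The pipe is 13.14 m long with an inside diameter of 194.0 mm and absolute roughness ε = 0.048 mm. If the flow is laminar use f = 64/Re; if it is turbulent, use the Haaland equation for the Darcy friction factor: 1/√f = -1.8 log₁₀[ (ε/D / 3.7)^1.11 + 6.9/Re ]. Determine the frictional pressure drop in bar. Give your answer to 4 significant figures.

Cross-sectional area A = πD²/4 = π(0.194)²/4 = 0.02956 m²; mean velocity V = Q/A = 0.06323/0.02956 = 2.139 m/s.
Reynolds number Re = ρVD/μ = 1254 · 2.139 · 0.194 / 1.02 = 507.7.
Re < 2300 → laminar flow, so f = 64/Re = 64/507.7 = 0.1261 (the turbulent correlation is not needed).
Darcy-Weisbach: ΔP = f(L/D)(ρV²/2) = 0.1261·(13.14/0.194)·(1254·2.139²/2) = 0.1261·67.73·2869 = 2.45e+04 Pa.
ΔP = 2.45e+04 Pa = 0.2450 bar.

ΔP ≈ 0.2450 bar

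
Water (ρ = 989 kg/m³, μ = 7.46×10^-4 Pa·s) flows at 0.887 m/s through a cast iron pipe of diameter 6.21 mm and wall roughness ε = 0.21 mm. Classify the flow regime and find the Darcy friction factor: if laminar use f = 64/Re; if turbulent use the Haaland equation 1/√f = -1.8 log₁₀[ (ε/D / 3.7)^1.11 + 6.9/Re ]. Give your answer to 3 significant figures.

Re = ρVD/μ = 989·0.887·0.00621/0.000746 = 7303.
Re > 4000 → turbulent. ε/D = 0.00021/0.00621 = 0.0338; Haaland: 1/√f = -1.8 log₁₀[0.00545 + 0.000945] = 3.949, so f = 0.06412.

f ≈ 0.0641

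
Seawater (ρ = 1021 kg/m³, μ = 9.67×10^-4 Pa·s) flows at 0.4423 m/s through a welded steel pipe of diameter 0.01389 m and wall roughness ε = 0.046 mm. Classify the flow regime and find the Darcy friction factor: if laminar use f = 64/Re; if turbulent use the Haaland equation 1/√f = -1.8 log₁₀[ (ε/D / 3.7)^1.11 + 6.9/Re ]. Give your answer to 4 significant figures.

Re = ρVD/μ = 1021·0.4423·0.01389/0.000967 = 6487.
Re > 4000 → turbulent. ε/D = 4.6e-05/0.01389 = 0.00331; Haaland: 1/√f = -1.8 log₁₀[0.000414 + 0.00106] = 5.095, so f = 0.03852.

f ≈ 0.03852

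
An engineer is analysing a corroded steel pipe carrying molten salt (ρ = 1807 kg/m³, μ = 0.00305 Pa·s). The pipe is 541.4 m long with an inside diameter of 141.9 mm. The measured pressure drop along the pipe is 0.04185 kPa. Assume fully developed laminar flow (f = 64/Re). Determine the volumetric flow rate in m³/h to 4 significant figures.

For laminar flow, f = 64/Re with Re = ρVD/μ, so Darcy-Weisbach reduces to ΔP = 32μLV/D². Solving for V: V = ΔP·D²/(32μL) = 41.85·(0.1419)²/(32·0.00305·541.4) = 0.01595 m/s.
Check: Re = ρVD/μ = 1807·0.01595·0.1419/0.00305 = 1341 < 2300, so the laminar assumption holds.
Q = V·A = 0.01595·(π/4·0.1419²) = 0.0002522 m³/s = 0.9079 m³/h.

Q ≈ 0.9079 m³/h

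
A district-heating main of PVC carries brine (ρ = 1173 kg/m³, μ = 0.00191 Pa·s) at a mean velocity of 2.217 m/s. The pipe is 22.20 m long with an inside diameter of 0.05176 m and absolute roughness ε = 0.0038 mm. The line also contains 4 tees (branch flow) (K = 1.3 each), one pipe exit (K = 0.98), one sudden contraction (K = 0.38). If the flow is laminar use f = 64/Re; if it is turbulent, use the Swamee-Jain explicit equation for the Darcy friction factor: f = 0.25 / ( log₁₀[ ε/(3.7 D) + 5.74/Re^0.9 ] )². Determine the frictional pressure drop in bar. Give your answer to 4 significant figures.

ΔP ≈ 0.4315 bar

Reynolds number Re = ρVD/μ = 1173 · 2.217 · 0.05176 / 0.00191 = 7.047e+04.
Re > 4000 → turbulent. Relative roughness ε/D = 3.8e-06/0.05176 = 7.34e-05. Swamee-Jain: f = 0.25/(log₁₀[7.34e-05/3.7 + 5.74/7.047e+04^0.9])² = 0.25/(log₁₀[1.98e-05 + 0.000249])² = 0.25/(-3.571)² = 0.0196.
Total minor-loss coefficient ΣK = 4·1.3 + 1·0.98 + 1·0.38 = 6.56.
ΔP = [f·L/D + ΣK]·(ρV²/2) = [0.0196·22.2/0.05176 + 6.56]·(1173·2.217²/2) = [8.409 + 6.56]·2883 = 4.315e+04 Pa.
ΔP = 4.315e+04 Pa = 0.4315 bar.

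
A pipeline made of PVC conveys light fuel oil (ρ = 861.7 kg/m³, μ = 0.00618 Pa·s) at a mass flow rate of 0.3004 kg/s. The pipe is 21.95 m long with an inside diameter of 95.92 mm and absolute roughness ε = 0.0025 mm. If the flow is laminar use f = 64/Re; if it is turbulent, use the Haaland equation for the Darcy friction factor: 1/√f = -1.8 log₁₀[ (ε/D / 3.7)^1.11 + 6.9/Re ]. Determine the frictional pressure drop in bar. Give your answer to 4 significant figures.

A = πD²/4 = π(0.09592)²/4 = 0.007226 m²; mean velocity V = ṁ/(ρA) = 0.3004/(861.7 · 0.007226) = 0.04824 m/s.
Reynolds number Re = ρVD/μ = 861.7 · 0.04824 · 0.09592 / 0.00618 = 645.2.
Re < 2300 → laminar flow, so f = 64/Re = 64/645.2 = 0.09919 (the turbulent correlation is not needed).
Darcy-Weisbach: ΔP = f(L/D)(ρV²/2) = 0.09919·(21.95/0.09592)·(861.7·0.04824²/2) = 0.09919·228.8·1.003 = 22.76 Pa.
ΔP = 22.76 Pa = 2.276×10^-4 bar.

ΔP ≈ 2.276×10^-4 bar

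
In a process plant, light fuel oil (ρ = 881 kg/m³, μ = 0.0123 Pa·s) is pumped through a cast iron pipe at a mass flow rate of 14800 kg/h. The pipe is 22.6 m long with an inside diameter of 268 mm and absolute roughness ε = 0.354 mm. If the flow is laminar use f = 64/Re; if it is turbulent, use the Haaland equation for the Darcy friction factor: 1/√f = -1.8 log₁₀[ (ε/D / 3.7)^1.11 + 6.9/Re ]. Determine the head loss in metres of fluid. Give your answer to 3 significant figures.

ṁ = 14800 kg/h = 14800/3600 = 4.111 kg/s.
A = πD²/4 = π(0.268)²/4 = 0.05641 m²; mean velocity V = ṁ/(ρA) = 4.111/(881 · 0.05641) = 0.08272 m/s.
Reynolds number Re = ρVD/μ = 881 · 0.08272 · 0.268 / 0.0123 = 1588.
Re < 2300 → laminar flow, so f = 64/Re = 64/1588 = 0.0403 (the turbulent correlation is not needed).
Darcy-Weisbach: ΔP = f(L/D)(ρV²/2) = 0.0403·(22.6/0.268)·(881·0.08272²/2) = 0.0403·84.33·3.014 = 10.25 Pa.
Head loss h_f = ΔP/(ρg) = 10.25/(881·9.81) = 0.00119 m.

h_f ≈ 0.00119 m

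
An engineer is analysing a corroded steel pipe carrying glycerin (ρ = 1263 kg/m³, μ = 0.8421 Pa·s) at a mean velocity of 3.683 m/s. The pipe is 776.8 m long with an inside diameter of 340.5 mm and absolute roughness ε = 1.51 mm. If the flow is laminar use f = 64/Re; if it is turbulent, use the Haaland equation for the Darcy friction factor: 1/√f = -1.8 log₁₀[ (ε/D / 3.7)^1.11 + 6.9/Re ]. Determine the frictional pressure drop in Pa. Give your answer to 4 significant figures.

Reynolds number Re = ρVD/μ = 1263 · 3.683 · 0.3405 / 0.842 = 1881.
Re < 2300 → laminar flow, so f = 64/Re = 64/1881 = 0.03403 (the turbulent correlation is not needed).
Darcy-Weisbach: ΔP = f(L/D)(ρV²/2) = 0.03403·(776.8/0.3405)·(1263·3.683²/2) = 0.03403·2281·8566 = 6.65e+05 Pa.

ΔP ≈ 665000 Pa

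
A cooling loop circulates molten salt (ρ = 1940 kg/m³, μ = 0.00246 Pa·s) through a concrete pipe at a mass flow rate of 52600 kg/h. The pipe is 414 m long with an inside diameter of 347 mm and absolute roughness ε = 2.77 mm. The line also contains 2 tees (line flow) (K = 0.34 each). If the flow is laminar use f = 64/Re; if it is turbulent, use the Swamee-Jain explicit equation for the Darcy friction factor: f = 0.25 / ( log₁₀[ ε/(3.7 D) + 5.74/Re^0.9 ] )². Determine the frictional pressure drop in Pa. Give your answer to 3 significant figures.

ṁ = 52600 kg/h = 52600/3600 = 14.61 kg/s.
A = πD²/4 = π(0.347)²/4 = 0.09457 m²; mean velocity V = ṁ/(ρA) = 14.61/(1940 · 0.09457) = 0.07964 m/s.
Reynolds number Re = ρVD/μ = 1940 · 0.07964 · 0.347 / 0.00246 = 2.179e+04.
Re > 4000 → turbulent. Relative roughness ε/D = 0.00277/0.347 = 0.00798. Swamee-Jain: f = 0.25/(log₁₀[0.00798/3.7 + 5.74/2.179e+04^0.9])² = 0.25/(log₁₀[0.00216 + 0.000715])² = 0.25/(-2.542)² = 0.0387.
Total minor-loss coefficient ΣK = 2·0.34 = 0.68.
ΔP = [f·L/D + ΣK]·(ρV²/2) = [0.0387·414/0.347 + 0.68]·(1940·0.07964²/2) = [46.17 + 0.68]·6.152 = 288.2 Pa.

ΔP ≈ 288 Pa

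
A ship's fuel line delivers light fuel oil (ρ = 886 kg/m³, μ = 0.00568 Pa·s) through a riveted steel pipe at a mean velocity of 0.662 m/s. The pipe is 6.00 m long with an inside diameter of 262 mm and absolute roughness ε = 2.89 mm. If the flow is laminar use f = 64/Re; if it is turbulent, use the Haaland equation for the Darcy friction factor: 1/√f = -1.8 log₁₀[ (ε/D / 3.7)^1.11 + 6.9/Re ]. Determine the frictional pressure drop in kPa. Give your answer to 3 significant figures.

ΔP ≈ 0.183 kPa

Reynolds number Re = ρVD/μ = 886 · 0.662 · 0.262 / 0.00568 = 2.705e+04.
Re > 4000 → turbulent. Relative roughness ε/D = 0.00289/0.262 = 0.011. Haaland: 1/√f = -1.8 log₁₀[(0.011/3.7)^1.11 + 6.9/2.705e+04] = -1.8 log₁₀[0.00157 + 0.000255] = 4.929, so f = 0.04117.
Darcy-Weisbach: ΔP = f(L/D)(ρV²/2) = 0.04117·(6/0.262)·(886·0.662²/2) = 0.04117·22.9·194.1 = 183 Pa.
ΔP = 183 Pa = 0.183 kPa.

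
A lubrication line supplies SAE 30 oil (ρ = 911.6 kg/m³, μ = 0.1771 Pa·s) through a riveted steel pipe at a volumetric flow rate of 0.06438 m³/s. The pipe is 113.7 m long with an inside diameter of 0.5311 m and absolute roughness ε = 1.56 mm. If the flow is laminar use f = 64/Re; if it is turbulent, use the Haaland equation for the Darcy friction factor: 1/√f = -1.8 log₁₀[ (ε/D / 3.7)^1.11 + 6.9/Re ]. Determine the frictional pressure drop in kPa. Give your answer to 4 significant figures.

Cross-sectional area A = πD²/4 = π(0.5311)²/4 = 0.2215 m²; mean velocity V = Q/A = 0.06438/0.2215 = 0.2906 m/s.
Reynolds number Re = ρVD/μ = 911.6 · 0.2906 · 0.5311 / 0.177 = 794.5.
Re < 2300 → laminar flow, so f = 64/Re = 64/794.5 = 0.08056 (the turbulent correlation is not needed).
Darcy-Weisbach: ΔP = f(L/D)(ρV²/2) = 0.08056·(113.7/0.5311)·(911.6·0.2906²/2) = 0.08056·214.1·38.49 = 663.9 Pa.
ΔP = 663.9 Pa = 0.6639 kPa.

ΔP ≈ 0.6639 kPa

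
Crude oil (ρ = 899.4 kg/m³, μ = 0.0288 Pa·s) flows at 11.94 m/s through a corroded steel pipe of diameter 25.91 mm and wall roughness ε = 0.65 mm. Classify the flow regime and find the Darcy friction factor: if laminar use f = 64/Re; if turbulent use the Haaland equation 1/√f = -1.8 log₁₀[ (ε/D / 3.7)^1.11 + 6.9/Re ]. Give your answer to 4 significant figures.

Re = ρVD/μ = 899.4·11.94·0.02591/0.0288 = 9661.
Re > 4000 → turbulent. ε/D = 0.00065/0.02591 = 0.0251; Haaland: 1/√f = -1.8 log₁₀[0.00391 + 0.000714] = 4.202, so f = 0.05663.

f ≈ 0.05663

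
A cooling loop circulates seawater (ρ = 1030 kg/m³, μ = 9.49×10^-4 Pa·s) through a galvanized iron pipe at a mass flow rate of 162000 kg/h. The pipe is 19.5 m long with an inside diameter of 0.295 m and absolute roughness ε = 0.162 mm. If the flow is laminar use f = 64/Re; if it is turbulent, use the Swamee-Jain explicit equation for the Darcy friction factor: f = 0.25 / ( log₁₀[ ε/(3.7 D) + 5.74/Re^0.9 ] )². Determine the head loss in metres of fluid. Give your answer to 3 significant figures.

ṁ = 162000 kg/h = 162000/3600 = 45 kg/s.
A = πD²/4 = π(0.295)²/4 = 0.06835 m²; mean velocity V = ṁ/(ρA) = 45/(1030 · 0.06835) = 0.6392 m/s.
Reynolds number Re = ρVD/μ = 1030 · 0.6392 · 0.295 / 0.000949 = 2.047e+05.
Re > 4000 → turbulent. Relative roughness ε/D = 0.000162/0.295 = 0.000549. Swamee-Jain: f = 0.25/(log₁₀[0.000549/3.7 + 5.74/2.047e+05^0.9])² = 0.25/(log₁₀[0.000148 + 9.53e-05])² = 0.25/(-3.613)² = 0.01915.
Darcy-Weisbach: ΔP = f(L/D)(ρV²/2) = 0.01915·(19.5/0.295)·(1030·0.6392²/2) = 0.01915·66.1·210.4 = 266.4 Pa.
Head loss h_f = ΔP/(ρg) = 266.4/(1030·9.81) = 0.0264 m.

h_f ≈ 0.0264 m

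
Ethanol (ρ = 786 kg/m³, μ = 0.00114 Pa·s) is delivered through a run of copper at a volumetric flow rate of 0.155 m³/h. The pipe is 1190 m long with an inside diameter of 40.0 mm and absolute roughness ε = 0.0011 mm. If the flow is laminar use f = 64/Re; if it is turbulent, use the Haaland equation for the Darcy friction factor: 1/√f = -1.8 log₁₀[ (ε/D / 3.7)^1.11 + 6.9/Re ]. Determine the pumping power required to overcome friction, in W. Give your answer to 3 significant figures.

P ≈ 0.0400 W

Q = 0.155 m³/h = 0.155/3600 = 4.306e-05 m³/s.
Cross-sectional area A = πD²/4 = π(0.04)²/4 = 0.001257 m²; mean velocity V = Q/A = 4.306e-05/0.001257 = 0.03426 m/s.
Reynolds number Re = ρVD/μ = 786 · 0.03426 · 0.04 / 0.00114 = 944.9.
Re < 2300 → laminar flow, so f = 64/Re = 64/944.9 = 0.06773 (the turbulent correlation is not needed).
Darcy-Weisbach: ΔP = f(L/D)(ρV²/2) = 0.06773·(1190/0.04)·(786·0.03426²/2) = 0.06773·2.975e+04·0.4614 = 929.6 Pa.
Pumping power P = QΔP = 4.306e-05·929.6 = 0.04002 W = 0.0400 W.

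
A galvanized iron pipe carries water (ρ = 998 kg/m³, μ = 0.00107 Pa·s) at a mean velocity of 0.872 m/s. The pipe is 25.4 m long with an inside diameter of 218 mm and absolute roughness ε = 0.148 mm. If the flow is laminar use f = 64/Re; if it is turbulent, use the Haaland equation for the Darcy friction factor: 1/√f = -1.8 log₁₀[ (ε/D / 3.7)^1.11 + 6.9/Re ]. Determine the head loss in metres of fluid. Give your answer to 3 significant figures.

Reynolds number Re = ρVD/μ = 998 · 0.872 · 0.218 / 0.00107 = 1.773e+05.
Re > 4000 → turbulent. Relative roughness ε/D = 0.000148/0.218 = 0.000679. Haaland: 1/√f = -1.8 log₁₀[(0.000679/3.7)^1.11 + 6.9/1.773e+05] = -1.8 log₁₀[7.12e-05 + 3.89e-05] = 7.125, so f = 0.0197.
Darcy-Weisbach: ΔP = f(L/D)(ρV²/2) = 0.0197·(25.4/0.218)·(998·0.872²/2) = 0.0197·116.5·379.4 = 871 Pa.
Head loss h_f = ΔP/(ρg) = 871/(998·9.81) = 0.0890 m.

h_f ≈ 0.0890 m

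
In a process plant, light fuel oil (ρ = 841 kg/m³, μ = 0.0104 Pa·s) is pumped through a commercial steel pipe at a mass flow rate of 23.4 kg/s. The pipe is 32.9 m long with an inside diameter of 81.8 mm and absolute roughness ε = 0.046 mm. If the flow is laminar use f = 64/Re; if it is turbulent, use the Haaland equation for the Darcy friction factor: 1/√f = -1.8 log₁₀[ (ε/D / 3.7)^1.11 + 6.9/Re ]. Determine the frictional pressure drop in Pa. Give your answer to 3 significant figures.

A = πD²/4 = π(0.0818)²/4 = 0.005255 m²; mean velocity V = ṁ/(ρA) = 23.4/(841 · 0.005255) = 5.294 m/s.
Reynolds number Re = ρVD/μ = 841 · 5.294 · 0.0818 / 0.0104 = 3.502e+04.
Re > 4000 → turbulent. Relative roughness ε/D = 4.6e-05/0.0818 = 0.000562. Haaland: 1/√f = -1.8 log₁₀[(0.000562/3.7)^1.11 + 6.9/3.502e+04] = -1.8 log₁₀[5.78e-05 + 0.000197] = 6.469, so f = 0.0239.
Darcy-Weisbach: ΔP = f(L/D)(ρV²/2) = 0.0239·(32.9/0.0818)·(841·5.294²/2) = 0.0239·402.2·1.179e+04 = 1.133e+05 Pa.

ΔP ≈ 113000 Pa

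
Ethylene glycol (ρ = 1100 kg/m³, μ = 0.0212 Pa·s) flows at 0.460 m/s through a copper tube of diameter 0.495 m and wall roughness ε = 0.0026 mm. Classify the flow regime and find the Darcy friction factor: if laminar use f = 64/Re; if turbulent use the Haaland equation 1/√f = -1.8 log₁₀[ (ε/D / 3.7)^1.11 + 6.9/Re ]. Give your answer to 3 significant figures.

Re = ρVD/μ = 1100·0.46·0.495/0.0212 = 1.181e+04.
Re > 4000 → turbulent. ε/D = 2.6e-06/0.495 = 5.25e-06; Haaland: 1/√f = -1.8 log₁₀[3.23e-07 + 0.000584] = 5.82, so f = 0.02952.

f ≈ 0.0295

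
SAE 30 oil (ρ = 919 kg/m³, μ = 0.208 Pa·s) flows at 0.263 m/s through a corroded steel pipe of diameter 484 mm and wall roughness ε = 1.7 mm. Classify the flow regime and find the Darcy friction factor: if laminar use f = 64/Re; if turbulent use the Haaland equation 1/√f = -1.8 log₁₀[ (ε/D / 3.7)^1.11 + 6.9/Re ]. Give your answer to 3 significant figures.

f ≈ 0.114

Re = ρVD/μ = 919·0.263·0.484/0.208 = 562.4.
Re < 2300 → laminar, so f = 64/Re = 0.1138 (roughness is irrelevant in laminar flow).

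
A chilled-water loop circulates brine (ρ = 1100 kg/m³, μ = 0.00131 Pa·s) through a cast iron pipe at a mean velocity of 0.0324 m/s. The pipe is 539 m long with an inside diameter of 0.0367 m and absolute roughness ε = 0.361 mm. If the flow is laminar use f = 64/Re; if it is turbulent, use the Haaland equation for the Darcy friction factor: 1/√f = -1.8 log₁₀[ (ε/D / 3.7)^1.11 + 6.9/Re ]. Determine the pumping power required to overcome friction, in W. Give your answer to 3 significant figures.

P ≈ 0.0186 W

Reynolds number Re = ρVD/μ = 1100 · 0.0324 · 0.0367 / 0.00131 = 998.5.
Re < 2300 → laminar flow, so f = 64/Re = 64/998.5 = 0.0641 (the turbulent correlation is not needed).
Darcy-Weisbach: ΔP = f(L/D)(ρV²/2) = 0.0641·(539/0.0367)·(1100·0.0324²/2) = 0.0641·1.469e+04·0.5774 = 543.5 Pa.
Q = V·A = 0.0324·0.001058 = 3.427e-05 m³/s.
Pumping power P = QΔP = 3.427e-05·543.5 = 0.01863 W = 0.0186 W.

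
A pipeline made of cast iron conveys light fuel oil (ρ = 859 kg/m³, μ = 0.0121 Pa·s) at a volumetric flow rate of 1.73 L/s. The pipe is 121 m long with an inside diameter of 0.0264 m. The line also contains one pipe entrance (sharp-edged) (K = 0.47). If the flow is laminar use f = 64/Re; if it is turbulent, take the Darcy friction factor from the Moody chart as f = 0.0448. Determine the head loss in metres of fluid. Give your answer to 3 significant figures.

h_f ≈ 105 m

Q = 1.73 L/s = 1.73/1000 = 0.00173 m³/s.
Cross-sectional area A = πD²/4 = π(0.0264)²/4 = 0.0005474 m²; mean velocity V = Q/A = 0.00173/0.0005474 = 3.16 m/s.
Reynolds number Re = ρVD/μ = 859 · 3.16 · 0.0264 / 0.0121 = 5923.
Re > 4000 → turbulent; use the Moody-chart value f = 0.0448.
Total minor-loss coefficient ΣK = 1·0.47 = 0.47.
ΔP = [f·L/D + ΣK]·(ρV²/2) = [0.0448·121/0.0264 + 0.47]·(859·3.16²/2) = [205.3 + 0.47]·4290 = 8.829e+05 Pa.
Head loss h_f = ΔP/(ρg) = 8.829e+05/(859·9.81) = 105 m.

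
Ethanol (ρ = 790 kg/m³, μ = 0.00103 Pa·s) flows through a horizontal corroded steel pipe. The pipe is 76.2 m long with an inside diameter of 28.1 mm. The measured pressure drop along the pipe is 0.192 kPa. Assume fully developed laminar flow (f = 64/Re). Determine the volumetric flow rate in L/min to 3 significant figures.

For laminar flow, f = 64/Re with Re = ρVD/μ, so Darcy-Weisbach reduces to ΔP = 32μLV/D². Solving for V: V = ΔP·D²/(32μL) = 192·(0.0281)²/(32·0.00103·76.2) = 0.06036 m/s.
Check: Re = ρVD/μ = 790·0.06036·0.0281/0.00103 = 1301 < 2300, so the laminar assumption holds.
Q = V·A = 0.06036·(π/4·0.0281²) = 3.743e-05 m³/s = 2.25 L/min.

Q ≈ 2.25 L/min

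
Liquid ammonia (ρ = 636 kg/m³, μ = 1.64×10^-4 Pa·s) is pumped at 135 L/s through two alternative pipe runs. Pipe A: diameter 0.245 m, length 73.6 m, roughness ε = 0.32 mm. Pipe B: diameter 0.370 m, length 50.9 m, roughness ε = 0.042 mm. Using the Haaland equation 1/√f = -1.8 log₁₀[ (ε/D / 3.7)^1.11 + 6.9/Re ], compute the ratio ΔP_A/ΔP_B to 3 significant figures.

Pipe A: V = Q/A = 0.135/0.04714 = 2.864 m/s; Re = 2.721e+06; ε/D = 0.00131; Haaland → f = 0.0211; ΔP_A = f(L/D)(ρV²/2) = 1.653e+04 Pa.
Pipe B: V = Q/A = 0.135/0.1075 = 1.256 m/s; Re = 1.802e+06; ε/D = 0.000114; Haaland → f = 0.01303; ΔP_B = f(L/D)(ρV²/2) = 898.9 Pa.
ΔP_A/ΔP_B = 1.653e+04/898.9 = 18.4.

ΔP_A/ΔP_B ≈ 18.4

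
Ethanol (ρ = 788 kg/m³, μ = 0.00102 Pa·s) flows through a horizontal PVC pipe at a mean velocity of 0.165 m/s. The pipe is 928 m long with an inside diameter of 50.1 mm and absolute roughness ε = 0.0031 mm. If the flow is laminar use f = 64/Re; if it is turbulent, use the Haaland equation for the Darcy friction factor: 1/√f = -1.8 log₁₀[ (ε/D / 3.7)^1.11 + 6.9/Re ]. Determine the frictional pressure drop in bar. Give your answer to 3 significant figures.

Reynolds number Re = ρVD/μ = 788 · 0.165 · 0.0501 / 0.00102 = 6386.
Re > 4000 → turbulent. Relative roughness ε/D = 3.1e-06/0.0501 = 6.19e-05. Haaland: 1/√f = -1.8 log₁₀[(6.19e-05/3.7)^1.11 + 6.9/6386] = -1.8 log₁₀[4.99e-06 + 0.00108] = 5.336, so f = 0.03512.
Darcy-Weisbach: ΔP = f(L/D)(ρV²/2) = 0.03512·(928/0.0501)·(788·0.165²/2) = 0.03512·1.852e+04·10.73 = 6978 Pa.
ΔP = 6978 Pa = 0.0698 bar.

ΔP ≈ 0.0698 bar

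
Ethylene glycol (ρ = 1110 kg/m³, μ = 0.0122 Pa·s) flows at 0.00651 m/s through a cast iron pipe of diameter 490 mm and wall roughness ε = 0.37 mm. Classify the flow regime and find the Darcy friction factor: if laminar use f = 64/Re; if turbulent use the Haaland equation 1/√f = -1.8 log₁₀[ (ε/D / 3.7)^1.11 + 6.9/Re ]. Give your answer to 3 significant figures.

f ≈ 0.221

Re = ρVD/μ = 1110·0.00651·0.49/0.0122 = 290.2.
Re < 2300 → laminar, so f = 64/Re = 0.2205 (roughness is irrelevant in laminar flow).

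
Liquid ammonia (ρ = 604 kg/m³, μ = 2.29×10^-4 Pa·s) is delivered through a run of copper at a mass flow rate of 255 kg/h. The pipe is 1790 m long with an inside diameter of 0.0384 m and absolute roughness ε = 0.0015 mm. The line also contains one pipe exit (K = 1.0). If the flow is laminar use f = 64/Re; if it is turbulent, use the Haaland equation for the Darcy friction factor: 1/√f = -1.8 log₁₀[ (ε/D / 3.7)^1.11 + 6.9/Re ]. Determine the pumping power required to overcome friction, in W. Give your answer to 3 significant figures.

P ≈ 0.520 W

ṁ = 255 kg/h = 255/3600 = 0.07083 kg/s.
A = πD²/4 = π(0.0384)²/4 = 0.001158 m²; mean velocity V = ṁ/(ρA) = 0.07083/(604 · 0.001158) = 0.1013 m/s.
Reynolds number Re = ρVD/μ = 604 · 0.1013 · 0.0384 / 0.000229 = 1.026e+04.
Re > 4000 → turbulent. Relative roughness ε/D = 1.5e-06/0.0384 = 3.91e-05. Haaland: 1/√f = -1.8 log₁₀[(3.91e-05/3.7)^1.11 + 6.9/1.026e+04] = -1.8 log₁₀[2.99e-06 + 0.000673] = 5.706, so f = 0.03071.
Total minor-loss coefficient ΣK = 1·1 = 1.
ΔP = [f·L/D + ΣK]·(ρV²/2) = [0.03071·1790/0.0384 + 1]·(604·0.1013²/2) = [1432 + 1]·3.097 = 4436 Pa.
Q = ṁ/ρ = 0.07083/604 = 0.0001173 m³/s.
Pumping power P = QΔP = 0.0001173·4436 = 0.5202 W = 0.520 W.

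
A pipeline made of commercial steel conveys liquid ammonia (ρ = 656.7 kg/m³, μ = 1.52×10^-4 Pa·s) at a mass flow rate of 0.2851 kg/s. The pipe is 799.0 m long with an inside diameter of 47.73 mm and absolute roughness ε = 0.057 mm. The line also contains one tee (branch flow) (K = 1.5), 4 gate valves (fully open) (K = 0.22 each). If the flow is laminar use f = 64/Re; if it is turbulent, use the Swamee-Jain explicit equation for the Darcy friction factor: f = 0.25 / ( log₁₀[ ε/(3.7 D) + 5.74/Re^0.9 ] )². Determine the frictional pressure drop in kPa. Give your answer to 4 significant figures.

A = πD²/4 = π(0.04773)²/4 = 0.001789 m²; mean velocity V = ṁ/(ρA) = 0.2851/(656.7 · 0.001789) = 0.2426 m/s.
Reynolds number Re = ρVD/μ = 656.7 · 0.2426 · 0.04773 / 0.000152 = 5.003e+04.
Re > 4000 → turbulent. Relative roughness ε/D = 5.7e-05/0.04773 = 0.00119. Swamee-Jain: f = 0.25/(log₁₀[0.00119/3.7 + 5.74/5.003e+04^0.9])² = 0.25/(log₁₀[0.000323 + 0.000339])² = 0.25/(-3.18)² = 0.02473.
Total minor-loss coefficient ΣK = 1·1.5 + 4·0.22 = 2.38.
ΔP = [f·L/D + ΣK]·(ρV²/2) = [0.02473·799/0.04773 + 2.38]·(656.7·0.2426²/2) = [413.9 + 2.38]·19.33 = 8048 Pa.
ΔP = 8048 Pa = 8.048 kPa.

ΔP ≈ 8.048 kPa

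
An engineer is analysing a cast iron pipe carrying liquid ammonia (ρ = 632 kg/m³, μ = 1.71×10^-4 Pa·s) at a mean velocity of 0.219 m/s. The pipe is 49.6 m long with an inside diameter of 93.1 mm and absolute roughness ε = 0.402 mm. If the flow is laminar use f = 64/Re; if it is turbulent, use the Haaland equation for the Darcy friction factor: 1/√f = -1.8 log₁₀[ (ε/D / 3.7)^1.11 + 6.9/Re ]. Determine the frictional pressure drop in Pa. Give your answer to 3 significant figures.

ΔP ≈ 245 Pa

Reynolds number Re = ρVD/μ = 632 · 0.219 · 0.0931 / 0.000171 = 7.536e+04.
Re > 4000 → turbulent. Relative roughness ε/D = 0.000402/0.0931 = 0.00432. Haaland: 1/√f = -1.8 log₁₀[(0.00432/3.7)^1.11 + 6.9/7.536e+04] = -1.8 log₁₀[0.000555 + 9.16e-05] = 5.741, so f = 0.03034.
Darcy-Weisbach: ΔP = f(L/D)(ρV²/2) = 0.03034·(49.6/0.0931)·(632·0.219²/2) = 0.03034·532.8·15.16 = 245 Pa.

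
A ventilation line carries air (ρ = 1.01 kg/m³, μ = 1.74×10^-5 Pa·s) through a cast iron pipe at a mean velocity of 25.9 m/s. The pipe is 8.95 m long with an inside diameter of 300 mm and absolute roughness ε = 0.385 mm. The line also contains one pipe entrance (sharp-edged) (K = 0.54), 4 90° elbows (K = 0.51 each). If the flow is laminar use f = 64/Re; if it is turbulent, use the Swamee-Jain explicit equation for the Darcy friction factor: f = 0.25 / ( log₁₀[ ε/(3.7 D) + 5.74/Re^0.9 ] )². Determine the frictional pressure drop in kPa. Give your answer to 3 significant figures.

ΔP ≈ 1.09 kPa

Reynolds number Re = ρVD/μ = 1.01 · 25.9 · 0.3 / 1.74e-05 = 4.51e+05.
Re > 4000 → turbulent. Relative roughness ε/D = 0.000385/0.3 = 0.00128. Swamee-Jain: f = 0.25/(log₁₀[0.00128/3.7 + 5.74/4.51e+05^0.9])² = 0.25/(log₁₀[0.000347 + 4.68e-05])² = 0.25/(-3.405)² = 0.02156.
Total minor-loss coefficient ΣK = 1·0.54 + 4·0.51 = 2.58.
ΔP = [f·L/D + ΣK]·(ρV²/2) = [0.02156·8.95/0.3 + 2.58]·(1.01·25.9²/2) = [0.6433 + 2.58]·338.8 = 1092 Pa.
ΔP = 1092 Pa = 1.09 kPa.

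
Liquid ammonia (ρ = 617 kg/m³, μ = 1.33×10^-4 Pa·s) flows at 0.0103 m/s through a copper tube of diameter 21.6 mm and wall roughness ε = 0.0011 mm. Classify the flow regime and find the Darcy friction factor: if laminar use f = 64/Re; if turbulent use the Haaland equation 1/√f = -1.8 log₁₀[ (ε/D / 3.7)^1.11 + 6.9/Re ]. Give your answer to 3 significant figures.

f ≈ 0.0620

Re = ρVD/μ = 617·0.0103·0.0216/0.000133 = 1032.
Re < 2300 → laminar, so f = 64/Re = 0.06201 (roughness is irrelevant in laminar flow).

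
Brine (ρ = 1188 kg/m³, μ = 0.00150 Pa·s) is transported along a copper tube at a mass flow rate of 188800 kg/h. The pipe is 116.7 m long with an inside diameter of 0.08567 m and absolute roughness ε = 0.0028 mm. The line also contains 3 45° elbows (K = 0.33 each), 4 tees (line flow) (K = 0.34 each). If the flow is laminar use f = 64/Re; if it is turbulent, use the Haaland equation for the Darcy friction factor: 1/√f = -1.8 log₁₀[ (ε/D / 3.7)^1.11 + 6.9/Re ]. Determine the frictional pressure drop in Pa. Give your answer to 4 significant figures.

ΔP ≈ 716800 Pa

ṁ = 188800 kg/h = 188800/3600 = 52.44 kg/s.
A = πD²/4 = π(0.08567)²/4 = 0.005764 m²; mean velocity V = ṁ/(ρA) = 52.44/(1188 · 0.005764) = 7.658 m/s.
Reynolds number Re = ρVD/μ = 1188 · 7.658 · 0.08567 / 0.0015 = 5.196e+05.
Re > 4000 → turbulent. Relative roughness ε/D = 2.8e-06/0.08567 = 3.27e-05. Haaland: 1/√f = -1.8 log₁₀[(3.27e-05/3.7)^1.11 + 6.9/5.196e+05] = -1.8 log₁₀[2.46e-06 + 1.33e-05] = 8.646, so f = 0.01338.
Total minor-loss coefficient ΣK = 3·0.33 + 4·0.34 = 2.35.
ΔP = [f·L/D + ΣK]·(ρV²/2) = [0.01338·116.7/0.08567 + 2.35]·(1188·7.658²/2) = [18.22 + 2.35]·3.484e+04 = 7.168e+05 Pa.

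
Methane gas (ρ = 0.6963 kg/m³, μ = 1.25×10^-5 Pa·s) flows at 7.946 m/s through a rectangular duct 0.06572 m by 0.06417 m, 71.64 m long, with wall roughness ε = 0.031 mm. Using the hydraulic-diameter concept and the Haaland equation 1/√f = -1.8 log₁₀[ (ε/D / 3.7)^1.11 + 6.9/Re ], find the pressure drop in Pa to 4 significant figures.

ΔP ≈ 597.2 Pa

Hydraulic diameter D_h = 4A/P = 4·(0.06572·0.06417)/(2·(0.06572+0.06417)) = 0.01687/0.2598 = 0.06494 m.
Re = ρVD_h/μ = 0.6963·7.946·0.06494/1.25e-05 = 2.874e+04.
ε/D_h = 3.1e-05/0.06494 = 0.000477; Haaland gives 1/√f = -1.8 log₁₀[4.82e-05+0.00024] = 6.372, so f = 0.02463.
ΔP = f(L/D_h)(ρV²/2) = 0.02463·71.64/0.06494·21.98 = 597.2 Pa.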